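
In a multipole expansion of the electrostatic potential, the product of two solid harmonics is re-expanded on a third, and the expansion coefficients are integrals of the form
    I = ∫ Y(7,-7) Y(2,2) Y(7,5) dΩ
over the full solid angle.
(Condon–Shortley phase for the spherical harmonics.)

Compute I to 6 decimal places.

0.066694

m-sum 0 ✓  L=16 even ✓  5≤7≤9 ✓
Π(2lᵢ+1) = 15×5×15 = 1125
triangle coeff Δ(7,2,7) = 1/185640
Σ_t [0,2]: t=0:+1/2419200 t=1:−1/518400 t=2:+1/2419200 = -1/907200
(3j)²=56/3315 [(7 2 7; 0 0 0)], sign=+1
Σ_t [2,2]: t=2:+1/1916006400 = 1/1916006400
(3j)²=1/340 [(7 2 7; -7 2 5)], sign=+1
⇒ 4πI² = 210/3757
I = (+1)√(210/3757/(4π)) = 0.06669359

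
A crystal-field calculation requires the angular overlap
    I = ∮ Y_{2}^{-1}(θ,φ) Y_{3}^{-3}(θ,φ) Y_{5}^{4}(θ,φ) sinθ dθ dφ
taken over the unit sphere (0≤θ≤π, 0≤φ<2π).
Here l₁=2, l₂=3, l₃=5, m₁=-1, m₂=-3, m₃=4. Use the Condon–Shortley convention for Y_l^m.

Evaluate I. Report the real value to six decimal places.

0.219610

m-sum 0 ✓  L=10 even ✓  1≤5≤5 ✓
Π(2lᵢ+1) = 5×7×11 = 385
triangle coeff Δ(2,3,5) = 1/2310
Σ_t [0,0]: t=0:+1/144 = 1/144
(3j)²=10/231 [(2 3 5; 0 0 0)], sign=-1
Σ_t [0,0]: t=0:+1/4320 = 1/4320
(3j)²=2/55 [(2 3 5; -1 -3 4)], sign=-1
⇒ 4πI² = 20/33
I = (+1)√(20/33/(4π)) = 0.21961050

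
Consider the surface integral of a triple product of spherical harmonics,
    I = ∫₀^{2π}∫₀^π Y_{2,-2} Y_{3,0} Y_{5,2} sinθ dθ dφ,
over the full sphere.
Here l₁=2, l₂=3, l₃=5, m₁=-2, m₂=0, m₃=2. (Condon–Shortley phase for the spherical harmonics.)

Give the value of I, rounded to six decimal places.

0.141758

m-sum 0 ✓  L=10 even ✓  1≤5≤5 ✓
Π(2lᵢ+1) = 5×7×11 = 385
triangle coeff Δ(2,3,5) = 1/2310
Σ_t [0,0]: t=0:+1/144 = 1/144
(3j)²=10/231 [(2 3 5; 0 0 0)], sign=-1
Σ_t [0,0]: t=0:+1/864 = 1/864
(3j)²=1/66 [(2 3 5; -2 0 2)], sign=-1
⇒ 4πI² = 25/99
I = (+1)√(25/99/(4π)) = 0.14175797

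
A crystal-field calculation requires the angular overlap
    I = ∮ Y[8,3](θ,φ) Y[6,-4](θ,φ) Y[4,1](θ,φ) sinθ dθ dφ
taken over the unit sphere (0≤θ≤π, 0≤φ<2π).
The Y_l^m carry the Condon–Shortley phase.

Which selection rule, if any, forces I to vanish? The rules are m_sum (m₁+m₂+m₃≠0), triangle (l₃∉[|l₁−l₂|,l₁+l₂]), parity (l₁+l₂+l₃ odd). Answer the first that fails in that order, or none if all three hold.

azimuthal sum: 3 − 4 + 1 = 0  ✓
2 ≤ 4 ≤ 14 (triangle on l)  ✓
L = 8 + 6 + 4 = 18 (even)  ✓

none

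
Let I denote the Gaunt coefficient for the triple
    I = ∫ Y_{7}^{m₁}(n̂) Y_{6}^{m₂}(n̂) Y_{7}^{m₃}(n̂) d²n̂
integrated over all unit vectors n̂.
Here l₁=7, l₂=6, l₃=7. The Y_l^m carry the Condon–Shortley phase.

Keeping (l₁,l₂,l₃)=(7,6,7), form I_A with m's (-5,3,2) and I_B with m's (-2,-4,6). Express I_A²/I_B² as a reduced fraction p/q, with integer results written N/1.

Same 7,6,7: normalisation and zero-m 3j drop out of the ratio.
A: Δ: 6! 8! 6! / 21! → 1/2444321880; sum: t=4:+1/232243200 t=5:−1/29030400 t=6:+1/37324800 = -1/298598400; 3j²(7 6 7; -5 3 2) = Δ·Π!·Σ² = 7/16796  (sign +1)
B: Δ: 6! 8! 6! / 21! → 1/2444321880; sum: t=1:−1/580608000 t=2:+1/174182400 = 1/248832000; 3j²(7 6 7; -2 -4 6) = Δ·Π!·Σ² = 21/1615  (sign -1)
I_A²/I_B² = (7/16796)/(21/1615) = 5/156

5/156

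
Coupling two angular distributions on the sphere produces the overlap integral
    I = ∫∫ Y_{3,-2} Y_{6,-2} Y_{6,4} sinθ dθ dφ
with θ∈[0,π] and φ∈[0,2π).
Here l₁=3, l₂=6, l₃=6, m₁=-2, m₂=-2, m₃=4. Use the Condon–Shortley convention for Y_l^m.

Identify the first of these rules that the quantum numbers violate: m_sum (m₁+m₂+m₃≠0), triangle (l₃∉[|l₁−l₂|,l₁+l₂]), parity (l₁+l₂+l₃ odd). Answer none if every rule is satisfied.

parity

azimuthal sum: -2 − 2 + 4 = 0  ✓
3 ≤ 6 ≤ 9 (triangle on l)  ✓
L = 3 + 6 + 6 = 15 (odd)  ✗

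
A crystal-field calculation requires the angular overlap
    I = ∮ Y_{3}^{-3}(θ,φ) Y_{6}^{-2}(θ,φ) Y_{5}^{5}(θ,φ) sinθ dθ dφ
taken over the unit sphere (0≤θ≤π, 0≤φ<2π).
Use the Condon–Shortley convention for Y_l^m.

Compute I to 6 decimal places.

-0.036034

Checks pass: Σm=0; 14 even; l₃=5∈[3,9].
(2·3+1)(2·6+1)(2·5+1) = 1001
Δ: 4! 2! 8! / 15! → 1/675675
sum: t=1:−1/8640 t=2:+1/2304 t=3:−1/8640 = 7/34560
3j²(3 6 5; 0 0 0) = Δ·Π!·Σ² = 7/429  (sign -1)
sum: t=4:+1/1935360 = 1/1935360
3j²(3 6 5; -3 -2 5) = Δ·Π!·Σ² = 1/1001  (sign +1)
combine: 4πI² = 1001·7/429·1/1001 = 7/429
take √, sign -1: I = -0.03603425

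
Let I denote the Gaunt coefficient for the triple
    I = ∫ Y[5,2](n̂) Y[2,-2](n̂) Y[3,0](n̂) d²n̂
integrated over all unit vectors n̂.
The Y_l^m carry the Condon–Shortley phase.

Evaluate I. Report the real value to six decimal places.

m-sum 0 ✓  L=10 even ✓  3≤3≤7 ✓
Π(2lᵢ+1) = 11×5×7 = 385
triangle coeff Δ(5,2,3) = 1/2310
Σ_t [2,2]: t=2:+1/144 = 1/144
(3j)²=10/231 [(5 2 3; 0 0 0)], sign=-1
Σ_t [0,0]: t=0:+1/864 = 1/864
(3j)²=1/66 [(5 2 3; 2 -2 0)], sign=-1
⇒ 4πI² = 25/99
I = (+1)√(25/99/(4π)) = 0.14175797

0.141758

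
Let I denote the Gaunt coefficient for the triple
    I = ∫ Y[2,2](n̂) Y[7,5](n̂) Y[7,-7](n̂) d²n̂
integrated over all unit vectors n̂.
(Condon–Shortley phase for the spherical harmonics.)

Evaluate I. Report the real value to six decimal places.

0.066694

Rules hold: Σm=0, L=16 even, 5≤7≤9.
N = 5·15·15 = 1125
Δ = 2!·2!·12!/17! = 1/185640
Racah Σ t=0..2: t=0:+1/2419200 t=1:−1/518400 t=2:+1/2419200 = -1/907200
⇒ 3j(2 7 7; 0 0 0)² = 56/3315, sgn +1
Racah Σ t=0..0: t=0:+1/1916006400 = 1/1916006400
⇒ 3j(2 7 7; 2 5 -7)² = 1/340, sgn +1
4πI² = N·(3j₀)²·(3jₘ)² = 210/3757
I = +1·√(0.0558957/4π) = 0.06669359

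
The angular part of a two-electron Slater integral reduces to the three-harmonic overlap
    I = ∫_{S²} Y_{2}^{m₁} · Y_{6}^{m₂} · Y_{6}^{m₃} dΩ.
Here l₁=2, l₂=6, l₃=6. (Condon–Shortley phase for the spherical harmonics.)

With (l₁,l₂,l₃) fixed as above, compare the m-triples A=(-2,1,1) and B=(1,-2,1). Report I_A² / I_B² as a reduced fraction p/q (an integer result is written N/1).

49/10

l's match ⇒ only the (l;m) 3-j factors differ between A and B.
A: triangle coeff Δ(2,6,6) = 1/90090; Σ_t [2,2]: t=2:+1/57600 = 1/57600; (3j)²=21/715 [(2 6 6; -2 1 1)], sign=-1
B: triangle coeff Δ(2,6,6) = 1/90090; Σ_t [0,1]: t=0:+1/34560 t=1:−1/60480 = 1/80640; (3j)²=6/1001 [(2 6 6; 1 -2 1)], sign=-1
I_A²/I_B² = (21/715)/(6/1001) = 49/10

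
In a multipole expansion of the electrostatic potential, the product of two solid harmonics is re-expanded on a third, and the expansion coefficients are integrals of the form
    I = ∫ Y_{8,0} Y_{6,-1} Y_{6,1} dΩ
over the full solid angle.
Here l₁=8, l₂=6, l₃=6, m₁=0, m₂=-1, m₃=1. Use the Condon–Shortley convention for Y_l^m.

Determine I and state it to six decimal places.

Checks pass: Σm=0; 20 even; l₃=6∈[2,14].
(2·8+1)(2·6+1)(2·6+1) = 2873
Δ: 8! 8! 4! / 21! → 1/1309458150
sum: t=2:+1/49766400 t=3:−1/3110400 t=4:+1/1327104 t=5:−1/3110400 t=6:+1/49766400 = 1/6635520
3j²(8 6 6; 0 0 0) = Δ·Π!·Σ² = 350/46189  (sign +1)
sum: t=1:−1/609638400 t=2:+1/12441600 t=3:−1/2073600 t=4:+1/1990656 t=5:−1/12441600 = 1/54190080
3j²(8 6 6; 0 -1 1) = Δ·Π!·Σ² = 50/323323  (sign -1)
combine: 4πI² = 2873·350/46189·50/323323 = 2500/742577
take √, sign -1: I = -0.01636795

-0.016368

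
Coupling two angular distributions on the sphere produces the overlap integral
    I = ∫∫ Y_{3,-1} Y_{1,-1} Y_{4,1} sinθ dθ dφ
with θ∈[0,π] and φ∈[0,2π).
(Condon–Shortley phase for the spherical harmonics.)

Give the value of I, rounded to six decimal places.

m-sum = -1 − 1 + 1 = -1 ≠ 0 ⇒ I = 0

0.000000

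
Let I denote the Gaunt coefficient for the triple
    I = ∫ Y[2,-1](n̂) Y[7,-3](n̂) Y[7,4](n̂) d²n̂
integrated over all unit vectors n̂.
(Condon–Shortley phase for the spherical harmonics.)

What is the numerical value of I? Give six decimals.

0.162315

Checks pass: Σm=0; 16 even; l₃=7∈[5,9].
(2·2+1)(2·7+1)(2·7+1) = 1125
Δ: 2! 2! 12! / 17! → 1/185640
sum: t=0:+1/2419200 t=1:−1/518400 t=2:+1/2419200 = -1/907200
3j²(2 7 7; 0 0 0) = Δ·Π!·Σ² = 56/3315  (sign +1)
sum: t=1:−1/4354560 t=2:+1/14515200 = -1/6220800
3j²(2 7 7; -1 -3 4) = Δ·Π!·Σ² = 77/4420  (sign +1)
combine: 4πI² = 1125·56/3315·77/4420 = 16170/48841
take √, sign +1: I = 0.16231468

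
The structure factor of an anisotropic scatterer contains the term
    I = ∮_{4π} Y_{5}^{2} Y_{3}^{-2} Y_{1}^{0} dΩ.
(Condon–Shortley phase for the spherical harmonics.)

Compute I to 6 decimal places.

triangle: need 2≤l₃≤8, have 1; I=0

0.000000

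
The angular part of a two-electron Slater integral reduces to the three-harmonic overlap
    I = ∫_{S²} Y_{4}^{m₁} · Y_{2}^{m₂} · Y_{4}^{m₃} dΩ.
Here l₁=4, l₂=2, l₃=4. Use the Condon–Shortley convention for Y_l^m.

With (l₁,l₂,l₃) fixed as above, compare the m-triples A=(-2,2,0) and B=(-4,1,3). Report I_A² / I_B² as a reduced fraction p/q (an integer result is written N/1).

45/49

Same 4,2,4: normalisation and zero-m 3j drop out of the ratio.
A: Δ: 2! 6! 2! / 11! → 1/13860; sum: t=2:+1/192 = 1/192; 3j²(4 2 4; -2 2 0) = Δ·Π!·Σ² = 3/77  (sign +1)
B: Δ: 2! 6! 2! / 11! → 1/13860; sum: t=2:+1/1440 = 1/1440; 3j²(4 2 4; -4 1 3) = Δ·Π!·Σ² = 7/165  (sign -1)
I_A²/I_B² = (3/77)/(7/165) = 45/49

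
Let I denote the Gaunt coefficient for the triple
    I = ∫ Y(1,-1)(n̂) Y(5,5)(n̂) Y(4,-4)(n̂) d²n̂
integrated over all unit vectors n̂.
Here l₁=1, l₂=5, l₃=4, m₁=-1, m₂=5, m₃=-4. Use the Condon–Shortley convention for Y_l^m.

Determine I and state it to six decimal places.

Checks pass: Σm=0; 10 even; l₃=4∈[4,6].
(2·1+1)(2·5+1)(2·4+1) = 297
Δ: 2! 0! 8! / 11! → 1/495
sum: t=1:−1/576 = -1/576
3j²(1 5 4; 0 0 0) = Δ·Π!·Σ² = 5/99  (sign -1)
sum: t=2:+1/80640 = 1/80640
3j²(1 5 4; -1 5 -4) = Δ·Π!·Σ² = 1/11  (sign +1)
combine: 4πI² = 297·5/99·1/11 = 15/11
take √, sign -1: I = -0.32941575

-0.329416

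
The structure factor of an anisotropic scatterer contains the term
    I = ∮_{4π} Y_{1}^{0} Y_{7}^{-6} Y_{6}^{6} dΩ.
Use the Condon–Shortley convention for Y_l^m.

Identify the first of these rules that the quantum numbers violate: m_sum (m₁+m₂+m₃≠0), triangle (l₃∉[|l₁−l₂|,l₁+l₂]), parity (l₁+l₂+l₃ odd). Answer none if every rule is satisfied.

none

Σmᵢ = 0  ✓
l₃∈[|l₁−l₂|,l₁+l₂]=[6,8], have l₃=6  ✓
Σlᵢ = 14 ⇒ even  ✓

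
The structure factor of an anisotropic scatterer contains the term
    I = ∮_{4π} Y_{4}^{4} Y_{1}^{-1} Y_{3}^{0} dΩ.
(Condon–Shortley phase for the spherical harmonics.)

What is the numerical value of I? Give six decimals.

m-sum = 4 − 1 + 0 = 3 ≠ 0 ⇒ I = 0

0.000000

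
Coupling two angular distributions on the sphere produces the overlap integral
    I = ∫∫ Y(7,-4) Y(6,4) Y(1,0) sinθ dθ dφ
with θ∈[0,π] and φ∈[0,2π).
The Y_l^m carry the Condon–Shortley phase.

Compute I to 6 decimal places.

0.201000

Rules hold: Σm=0, L=14 even, 1≤1≤13.
N = 15·13·3 = 585
Δ = 12!·2!·0!/15! = 1/1365
Racah Σ t=6..6: t=6:+1/518400 = 1/518400
⇒ 3j(7 6 1; 0 0 0)² = 7/195, sgn -1
Racah Σ t=10..10: t=10:+1/7257600 = 1/7257600
⇒ 3j(7 6 1; -4 4 0)² = 11/455, sgn -1
4πI² = N·(3j₀)²·(3jₘ)² = 33/65
I = +1·√(0.507692/4π) = 0.20099968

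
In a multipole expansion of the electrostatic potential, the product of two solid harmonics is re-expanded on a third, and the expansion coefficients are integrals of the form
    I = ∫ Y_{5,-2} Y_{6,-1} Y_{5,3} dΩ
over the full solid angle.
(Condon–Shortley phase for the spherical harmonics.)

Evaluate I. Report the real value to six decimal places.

Checks pass: Σm=0; 16 even; l₃=5∈[1,11].
(2·5+1)(2·6+1)(2·5+1) = 1573
Δ: 6! 4! 6! / 17! → 1/28588560
sum: t=1:−1/345600 t=2:+1/13824 t=3:−1/5184 t=4:+1/13824 t=5:−1/345600 = -7/129600
3j²(5 6 5; 0 0 0) = Δ·Π!·Σ² = 80/7293  (sign +1)
sum: t=3:−1/41472 t=4:+1/34560 t=5:−1/345600 = 1/518400
3j²(5 6 5; -2 -1 3) = Δ·Π!·Σ² = 7/36465  (sign +1)
combine: 4πI² = 1573·80/7293·7/36465 = 112/33813
take √, sign +1: I = 0.01623537

0.016235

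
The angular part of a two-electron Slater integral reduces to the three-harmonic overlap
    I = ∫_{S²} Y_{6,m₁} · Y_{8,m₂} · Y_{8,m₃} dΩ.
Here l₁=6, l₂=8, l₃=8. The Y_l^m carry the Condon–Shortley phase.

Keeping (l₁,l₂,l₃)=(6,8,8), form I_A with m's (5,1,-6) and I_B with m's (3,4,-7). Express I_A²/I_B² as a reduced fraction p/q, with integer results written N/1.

Same 6,8,8: normalisation and zero-m 3j drop out of the ratio.
A: Δ: 6! 6! 10! / 23! → 1/13742520792; sum: t=0:+1/31352832000 t=1:−1/6967296000 = -1/8957952000; 3j²(6 8 8; 5 1 -6) = Δ·Π!·Σ² = 343/29716  (sign -1)
B: Δ: 6! 6! 10! / 23! → 1/13742520792; sum: t=2:+1/20901888000 t=3:−1/9405849600 = -11/188116992000; 3j²(6 8 8; 3 4 -7) = Δ·Π!·Σ² = 121/14858  (sign +1)
I_A²/I_B² = (343/29716)/(121/14858) = 343/242

343/242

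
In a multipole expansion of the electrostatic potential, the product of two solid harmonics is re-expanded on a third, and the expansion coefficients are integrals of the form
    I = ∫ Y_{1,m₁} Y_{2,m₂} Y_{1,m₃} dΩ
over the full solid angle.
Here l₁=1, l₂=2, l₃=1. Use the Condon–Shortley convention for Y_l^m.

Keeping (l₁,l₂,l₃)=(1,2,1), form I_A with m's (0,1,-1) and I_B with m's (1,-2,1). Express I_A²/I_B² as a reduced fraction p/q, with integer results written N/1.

Shared (l₁,l₂,l₃)=(1,2,1): N and (l;000)² cancel in I_A²/I_B².
A: Δ = 2!·0!·2!/5! = 1/30; Racah Σ t=1..1: t=1:−1/2 = -1/2; ⇒ 3j(1 2 1; 0 1 -1)² = 1/10, sgn -1
B: Δ = 2!·0!·2!/5! = 1/30; Racah Σ t=0..0: t=0:+1/4 = 1/4; ⇒ 3j(1 2 1; 1 -2 1)² = 1/5, sgn +1
I_A²/I_B² = (1/10)/(1/5) = 1/2

1/2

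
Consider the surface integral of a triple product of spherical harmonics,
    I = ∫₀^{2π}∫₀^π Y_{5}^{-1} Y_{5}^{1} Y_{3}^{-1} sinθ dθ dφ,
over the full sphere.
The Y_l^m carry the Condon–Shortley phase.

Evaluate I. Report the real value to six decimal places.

0.000000

-1 + 1 − 1 = -1 ≠ 0: azimuthal integral kills it; I = 0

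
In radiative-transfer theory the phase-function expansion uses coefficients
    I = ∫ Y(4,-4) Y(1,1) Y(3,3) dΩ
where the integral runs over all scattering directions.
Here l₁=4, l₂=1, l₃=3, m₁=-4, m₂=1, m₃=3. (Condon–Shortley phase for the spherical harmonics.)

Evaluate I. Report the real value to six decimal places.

Rules hold: Σm=0, L=8 even, 3≤3≤5.
N = 9·3·7 = 189
Δ = 2!·6!·0!/9! = 1/252
Racah Σ t=1..1: t=1:−1/36 = -1/36
⇒ 3j(4 1 3; 0 0 0)² = 4/63, sgn +1
Racah Σ t=2..2: t=2:+1/1440 = 1/1440
⇒ 3j(4 1 3; -4 1 3)² = 1/9, sgn +1
4πI² = N·(3j₀)²·(3jₘ)² = 4/3
I = +1·√(1.33333/4π) = 0.32573501

0.325735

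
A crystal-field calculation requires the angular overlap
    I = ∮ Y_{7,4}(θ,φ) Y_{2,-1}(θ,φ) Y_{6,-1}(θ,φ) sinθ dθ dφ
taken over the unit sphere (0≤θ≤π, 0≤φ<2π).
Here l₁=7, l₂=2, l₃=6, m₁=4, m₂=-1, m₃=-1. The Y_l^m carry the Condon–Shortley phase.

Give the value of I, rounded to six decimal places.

0.000000

Σmᵢ = 2 ≠ 0, so the φ-integral vanishes; I = 0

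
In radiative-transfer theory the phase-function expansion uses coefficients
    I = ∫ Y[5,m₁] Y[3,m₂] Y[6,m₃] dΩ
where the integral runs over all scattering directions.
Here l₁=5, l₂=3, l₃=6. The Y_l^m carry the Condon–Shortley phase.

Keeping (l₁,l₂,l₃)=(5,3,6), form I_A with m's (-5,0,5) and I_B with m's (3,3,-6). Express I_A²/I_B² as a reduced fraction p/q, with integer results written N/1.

3/1

Same 5,3,6: normalisation and zero-m 3j drop out of the ratio.
A: Δ: 2! 8! 4! / 15! → 1/675675; sum: t=2:+1/483840 = 1/483840; 3j²(5 3 6; -5 0 5) = Δ·Π!·Σ² = 3/91  (sign -1)
B: Δ: 2! 8! 4! / 15! → 1/675675; sum: t=2:+1/1935360 = 1/1935360; 3j²(5 3 6; 3 3 -6) = Δ·Π!·Σ² = 1/91  (sign +1)
I_A²/I_B² = (3/91)/(1/91) = 3/1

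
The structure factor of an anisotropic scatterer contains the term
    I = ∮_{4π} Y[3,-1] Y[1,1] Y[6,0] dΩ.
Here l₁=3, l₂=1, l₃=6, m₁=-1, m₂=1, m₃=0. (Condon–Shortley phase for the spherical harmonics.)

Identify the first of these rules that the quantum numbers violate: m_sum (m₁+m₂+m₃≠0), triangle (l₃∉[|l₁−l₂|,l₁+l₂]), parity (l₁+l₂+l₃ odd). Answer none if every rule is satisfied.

triangle

Σmᵢ = 0  ✓
l₃∈[|l₁−l₂|,l₁+l₂]=[2,4], have l₃=6  ✗
Σlᵢ = 10 ⇒ even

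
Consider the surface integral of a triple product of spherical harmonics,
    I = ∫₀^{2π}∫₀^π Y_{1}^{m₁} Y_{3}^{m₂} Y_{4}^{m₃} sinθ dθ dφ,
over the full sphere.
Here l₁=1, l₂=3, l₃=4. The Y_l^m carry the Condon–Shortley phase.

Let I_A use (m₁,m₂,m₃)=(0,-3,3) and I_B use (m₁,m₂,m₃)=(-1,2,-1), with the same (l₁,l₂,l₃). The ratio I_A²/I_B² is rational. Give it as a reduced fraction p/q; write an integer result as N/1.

7/3

Same 1,3,4: normalisation and zero-m 3j drop out of the ratio.
A: Δ: 0! 2! 6! / 9! → 1/252; sum: t=0:+1/720 = 1/720; 3j²(1 3 4; 0 -3 3) = Δ·Π!·Σ² = 1/36  (sign -1)
B: Δ: 0! 2! 6! / 9! → 1/252; sum: t=0:+1/240 = 1/240; 3j²(1 3 4; -1 2 -1) = Δ·Π!·Σ² = 1/84  (sign -1)
I_A²/I_B² = (1/36)/(1/84) = 7/3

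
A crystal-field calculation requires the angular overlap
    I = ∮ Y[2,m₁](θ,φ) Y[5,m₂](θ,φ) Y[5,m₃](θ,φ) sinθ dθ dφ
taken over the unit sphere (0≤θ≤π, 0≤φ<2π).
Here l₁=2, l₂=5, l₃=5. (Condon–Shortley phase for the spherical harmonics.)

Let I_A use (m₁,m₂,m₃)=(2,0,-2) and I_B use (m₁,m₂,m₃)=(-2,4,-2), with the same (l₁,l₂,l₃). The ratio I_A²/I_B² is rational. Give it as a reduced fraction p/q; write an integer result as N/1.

Same 2,5,5: normalisation and zero-m 3j drop out of the ratio.
A: Δ: 2! 2! 8! / 13! → 1/38610; sum: t=0:+1/2880 = 1/2880; 3j²(2 5 5; 2 0 -2) = Δ·Π!·Σ² = 14/429  (sign -1)
B: Δ: 2! 2! 8! / 13! → 1/38610; sum: t=2:+1/20160 = 1/20160; 3j²(2 5 5; -2 4 -2) = Δ·Π!·Σ² = 12/715  (sign -1)
I_A²/I_B² = (14/429)/(12/715) = 35/18

35/18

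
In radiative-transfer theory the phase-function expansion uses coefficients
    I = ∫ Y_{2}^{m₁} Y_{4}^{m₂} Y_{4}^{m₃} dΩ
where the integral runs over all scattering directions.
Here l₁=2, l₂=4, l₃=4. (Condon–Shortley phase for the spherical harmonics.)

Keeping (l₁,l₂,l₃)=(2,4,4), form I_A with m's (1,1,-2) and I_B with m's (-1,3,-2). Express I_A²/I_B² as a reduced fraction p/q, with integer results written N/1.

Shared (l₁,l₂,l₃)=(2,4,4): N and (l;000)² cancel in I_A²/I_B².
A: Δ = 2!·2!·6!/11! = 1/13860; Racah Σ t=0..1: t=0:+1/240 t=1:−1/96 = -1/160; ⇒ 3j(2 4 4; 1 1 -2)² = 27/1540, sgn -1
B: Δ = 2!·2!·6!/11! = 1/13860; Racah Σ t=1..2: t=1:−1/1440 t=2:+1/240 = 1/288; ⇒ 3j(2 4 4; -1 3 -2)² = 5/132, sgn +1
I_A²/I_B² = (27/1540)/(5/132) = 81/175

81/175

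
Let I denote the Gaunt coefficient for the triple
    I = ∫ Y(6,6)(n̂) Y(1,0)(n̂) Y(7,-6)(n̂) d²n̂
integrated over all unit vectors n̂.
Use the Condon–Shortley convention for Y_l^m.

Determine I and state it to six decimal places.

0.126157

Rules hold: Σm=0, L=14 even, 5≤7≤7.
N = 13·3·15 = 585
Δ = 0!·12!·2!/15! = 1/1365
Racah Σ t=0..0: t=0:+1/518400 = 1/518400
⇒ 3j(6 1 7; 0 0 0)² = 7/195, sgn -1
Racah Σ t=0..0: t=0:+1/479001600 = 1/479001600
⇒ 3j(6 1 7; 6 0 -6)² = 1/105, sgn -1
4πI² = N·(3j₀)²·(3jₘ)² = 1/5
I = +1·√(0.2/4π) = 0.12615663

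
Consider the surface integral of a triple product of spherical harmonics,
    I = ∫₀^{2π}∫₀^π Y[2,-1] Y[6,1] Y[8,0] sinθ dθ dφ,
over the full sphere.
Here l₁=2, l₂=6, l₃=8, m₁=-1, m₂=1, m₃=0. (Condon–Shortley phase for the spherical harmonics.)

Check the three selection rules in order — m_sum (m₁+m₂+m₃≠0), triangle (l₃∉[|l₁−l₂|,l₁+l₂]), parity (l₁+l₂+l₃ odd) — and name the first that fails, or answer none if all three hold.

azimuthal sum: -1 + 1 + 0 = 0  ✓
4 ≤ 8 ≤ 8 (triangle on l)  ✓
L = 2 + 6 + 8 = 16 (even)  ✓

none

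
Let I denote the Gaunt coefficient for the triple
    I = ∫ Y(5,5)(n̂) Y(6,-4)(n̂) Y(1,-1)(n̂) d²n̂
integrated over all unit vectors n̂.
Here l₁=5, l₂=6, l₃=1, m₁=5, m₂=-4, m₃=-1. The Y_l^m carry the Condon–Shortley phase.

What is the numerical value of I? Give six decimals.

0.040859

m-sum 0 ✓  L=12 even ✓  1≤1≤11 ✓
Π(2lᵢ+1) = 11×13×3 = 429
triangle coeff Δ(5,6,1) = 1/858
Σ_t [5,5]: t=5:−1/14400 = -1/14400
(3j)²=6/143 [(5 6 1; 0 0 0)], sign=+1
Σ_t [0,0]: t=0:+1/7257600 = 1/7257600
(3j)²=1/858 [(5 6 1; 5 -4 -1)], sign=+1
⇒ 4πI² = 3/143
I = (+1)√(3/143/(4π)) = 0.04085899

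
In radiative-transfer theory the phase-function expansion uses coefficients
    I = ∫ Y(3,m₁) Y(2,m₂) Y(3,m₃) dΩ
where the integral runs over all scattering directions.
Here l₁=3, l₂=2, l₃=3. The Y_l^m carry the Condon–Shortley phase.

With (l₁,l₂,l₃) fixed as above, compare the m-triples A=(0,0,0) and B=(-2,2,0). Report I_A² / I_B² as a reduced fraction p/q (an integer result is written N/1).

Same 3,2,3: normalisation and zero-m 3j drop out of the ratio.
A: Δ: 2! 4! 2! / 9! → 1/3780; sum: t=0:+1/24 t=1:−1/4 t=2:+1/24 = -1/6; 3j²(3 2 3; 0 0 0) = Δ·Π!·Σ² = 4/105  (sign +1)
B: Δ: 2! 4! 2! / 9! → 1/3780; sum: t=2:+1/24 = 1/24; 3j²(3 2 3; -2 2 0) = Δ·Π!·Σ² = 1/21  (sign -1)
I_A²/I_B² = (4/105)/(1/21) = 4/5

4/5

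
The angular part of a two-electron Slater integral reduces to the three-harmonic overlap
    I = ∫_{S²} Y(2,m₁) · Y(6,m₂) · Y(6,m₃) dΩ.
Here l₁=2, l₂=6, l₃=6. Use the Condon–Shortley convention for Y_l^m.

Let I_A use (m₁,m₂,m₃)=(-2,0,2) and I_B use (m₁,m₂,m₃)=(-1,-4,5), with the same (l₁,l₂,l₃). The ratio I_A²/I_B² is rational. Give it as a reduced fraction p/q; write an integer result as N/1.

Shared (l₁,l₂,l₃)=(2,6,6): N and (l;000)² cancel in I_A²/I_B².
A: Δ = 2!·2!·10!/15! = 1/90090; Racah Σ t=2..2: t=2:+1/69120 = 1/69120; ⇒ 3j(2 6 6; -2 0 2)² = 4/143, sgn +1
B: Δ = 2!·2!·10!/15! = 1/90090; Racah Σ t=1..2: t=1:−1/725760 t=2:+1/7257600 = -1/806400; ⇒ 3j(2 6 6; -1 -4 5)² = 27/910, sgn +1
I_A²/I_B² = (4/143)/(27/910) = 280/297

280/297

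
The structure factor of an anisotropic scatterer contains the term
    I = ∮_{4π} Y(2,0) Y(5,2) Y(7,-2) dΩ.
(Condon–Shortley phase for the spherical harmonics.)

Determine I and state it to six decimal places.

Checks pass: Σm=0; 14 even; l₃=7∈[3,7].
(2·2+1)(2·5+1)(2·7+1) = 825
Δ: 0! 4! 10! / 15! → 1/15015
sum: t=0:+1/57600 = 1/57600
3j²(2 5 7; 0 0 0) = Δ·Π!·Σ² = 21/715  (sign -1)
sum: t=0:+1/120960 = 1/120960
3j²(2 5 7; 0 2 -2) = Δ·Π!·Σ² = 24/1001  (sign -1)
combine: 4πI² = 825·21/715·24/1001 = 1080/1859
take √, sign +1: I = 0.21501425

0.215014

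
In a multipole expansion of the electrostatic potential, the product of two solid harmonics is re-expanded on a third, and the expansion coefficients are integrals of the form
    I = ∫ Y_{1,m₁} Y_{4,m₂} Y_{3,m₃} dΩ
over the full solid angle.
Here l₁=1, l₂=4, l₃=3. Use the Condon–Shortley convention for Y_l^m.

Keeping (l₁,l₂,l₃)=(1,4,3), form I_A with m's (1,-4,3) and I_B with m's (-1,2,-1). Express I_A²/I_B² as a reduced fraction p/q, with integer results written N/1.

Same 1,4,3: normalisation and zero-m 3j drop out of the ratio.
A: Δ: 2! 0! 6! / 9! → 1/252; sum: t=0:+1/1440 = 1/1440; 3j²(1 4 3; 1 -4 3) = Δ·Π!·Σ² = 1/9  (sign +1)
B: Δ: 2! 0! 6! / 9! → 1/252; sum: t=2:+1/96 = 1/96; 3j²(1 4 3; -1 2 -1) = Δ·Π!·Σ² = 5/84  (sign +1)
I_A²/I_B² = (1/9)/(5/84) = 28/15

28/15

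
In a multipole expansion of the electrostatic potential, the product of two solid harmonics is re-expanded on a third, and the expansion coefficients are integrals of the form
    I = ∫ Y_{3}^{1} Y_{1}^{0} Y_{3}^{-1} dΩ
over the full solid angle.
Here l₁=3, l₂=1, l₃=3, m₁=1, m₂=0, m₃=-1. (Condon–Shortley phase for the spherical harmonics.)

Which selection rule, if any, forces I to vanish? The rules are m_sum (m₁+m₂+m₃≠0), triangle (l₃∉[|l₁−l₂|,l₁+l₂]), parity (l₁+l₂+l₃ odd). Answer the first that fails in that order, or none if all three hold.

Σmᵢ = 0  ✓
l₃∈[|l₁−l₂|,l₁+l₂]=[2,4], have l₃=3  ✓
Σlᵢ = 7 ⇒ odd  ✗

parity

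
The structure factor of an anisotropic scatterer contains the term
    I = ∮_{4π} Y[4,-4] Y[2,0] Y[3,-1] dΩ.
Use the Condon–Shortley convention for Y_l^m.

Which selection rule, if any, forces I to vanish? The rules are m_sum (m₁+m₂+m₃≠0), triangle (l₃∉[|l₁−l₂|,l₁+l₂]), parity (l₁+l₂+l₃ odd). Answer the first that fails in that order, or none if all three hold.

m_sum

Σmᵢ = -5  ✗
l₃∈[|l₁−l₂|,l₁+l₂]=[2,6], have l₃=3
Σlᵢ = 9 ⇒ odd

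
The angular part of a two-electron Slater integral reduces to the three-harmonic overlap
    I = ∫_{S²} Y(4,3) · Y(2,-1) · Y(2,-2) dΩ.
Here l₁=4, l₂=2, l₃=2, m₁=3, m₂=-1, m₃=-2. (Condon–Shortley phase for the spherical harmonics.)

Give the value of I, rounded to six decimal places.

Checks pass: Σm=0; 8 even; l₃=2∈[2,6].
(2·4+1)(2·2+1)(2·2+1) = 225
Δ: 4! 4! 0! / 9! → 1/630
sum: t=2:+1/16 = 1/16
3j²(4 2 2; 0 0 0) = Δ·Π!·Σ² = 2/35  (sign +1)
sum: t=1:−1/144 = -1/144
3j²(4 2 2; 3 -1 -2) = Δ·Π!·Σ² = 1/18  (sign -1)
combine: 4πI² = 225·2/35·1/18 = 5/7
take √, sign -1: I = -0.23841361

-0.238414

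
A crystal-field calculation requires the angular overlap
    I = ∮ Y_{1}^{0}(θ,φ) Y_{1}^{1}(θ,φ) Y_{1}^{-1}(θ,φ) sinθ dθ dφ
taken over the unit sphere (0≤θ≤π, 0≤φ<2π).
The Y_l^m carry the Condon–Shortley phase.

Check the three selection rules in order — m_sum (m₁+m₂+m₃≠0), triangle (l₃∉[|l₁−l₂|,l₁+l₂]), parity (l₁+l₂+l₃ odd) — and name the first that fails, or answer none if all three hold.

parity

m₁+m₂+m₃ = 0 + 1 − 1 = 0  ✓
triangle: |1−1|=0 ≤ l₃=1 ≤ 1+1=2  ✓
parity: l₁+l₂+l₃ = 3 is odd  ✗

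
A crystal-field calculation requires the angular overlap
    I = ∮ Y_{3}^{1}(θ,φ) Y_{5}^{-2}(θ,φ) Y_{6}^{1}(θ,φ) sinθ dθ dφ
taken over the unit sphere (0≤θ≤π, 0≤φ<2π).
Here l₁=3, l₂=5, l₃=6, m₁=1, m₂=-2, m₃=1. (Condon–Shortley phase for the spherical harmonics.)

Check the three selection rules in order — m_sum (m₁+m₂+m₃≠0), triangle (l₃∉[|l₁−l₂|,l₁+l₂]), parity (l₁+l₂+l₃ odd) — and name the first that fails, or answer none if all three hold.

none

m₁+m₂+m₃ = 1 − 2 + 1 = 0  ✓
triangle: |3−5|=2 ≤ l₃=6 ≤ 3+5=8  ✓
parity: l₁+l₂+l₃ = 14 is even  ✓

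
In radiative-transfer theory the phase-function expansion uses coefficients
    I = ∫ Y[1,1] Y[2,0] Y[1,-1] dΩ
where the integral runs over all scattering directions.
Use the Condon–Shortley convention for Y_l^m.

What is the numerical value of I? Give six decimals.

0.126157

Rules hold: Σm=0, L=4 even, 1≤1≤3.
N = 3·5·3 = 45
Δ = 2!·0!·2!/5! = 1/30
Racah Σ t=1..1: t=1:−1/1 = -1/1
⇒ 3j(1 2 1; 0 0 0)² = 2/15, sgn +1
Racah Σ t=0..0: t=0:+1/4 = 1/4
⇒ 3j(1 2 1; 1 0 -1)² = 1/30, sgn +1
4πI² = N·(3j₀)²·(3jₘ)² = 1/5
I = +1·√(0.2/4π) = 0.12615663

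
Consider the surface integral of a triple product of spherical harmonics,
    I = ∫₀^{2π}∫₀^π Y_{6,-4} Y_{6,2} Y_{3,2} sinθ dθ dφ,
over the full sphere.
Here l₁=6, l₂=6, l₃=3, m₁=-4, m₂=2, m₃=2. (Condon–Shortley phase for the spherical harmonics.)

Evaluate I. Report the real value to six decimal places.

0.000000

L=15 odd ⇒ parity kills the (l;000) factor ⇒ I = 0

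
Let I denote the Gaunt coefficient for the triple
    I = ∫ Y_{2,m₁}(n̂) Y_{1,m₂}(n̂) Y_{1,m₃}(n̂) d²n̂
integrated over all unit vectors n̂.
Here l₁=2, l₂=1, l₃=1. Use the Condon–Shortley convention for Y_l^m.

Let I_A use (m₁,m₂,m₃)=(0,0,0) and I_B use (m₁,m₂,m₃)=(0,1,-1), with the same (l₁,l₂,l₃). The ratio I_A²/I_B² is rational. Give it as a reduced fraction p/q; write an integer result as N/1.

4/1

l's match ⇒ only the (l;m) 3-j factors differ between A and B.
A: triangle coeff Δ(2,1,1) = 1/30; Σ_t [1,1]: t=1:−1/1 = -1/1; (3j)²=2/15 [(2 1 1; 0 0 0)], sign=+1
B: triangle coeff Δ(2,1,1) = 1/30; Σ_t [2,2]: t=2:+1/4 = 1/4; (3j)²=1/30 [(2 1 1; 0 1 -1)], sign=+1
I_A²/I_B² = (2/15)/(1/30) = 4/1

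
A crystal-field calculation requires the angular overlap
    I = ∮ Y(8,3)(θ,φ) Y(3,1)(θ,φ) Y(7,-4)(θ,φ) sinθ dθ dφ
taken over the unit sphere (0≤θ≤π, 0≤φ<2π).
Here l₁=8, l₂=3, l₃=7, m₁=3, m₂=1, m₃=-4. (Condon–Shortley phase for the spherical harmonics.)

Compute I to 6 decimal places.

0.147305

m-sum 0 ✓  L=18 even ✓  5≤7≤11 ✓
Π(2lᵢ+1) = 17×7×15 = 1785
triangle coeff Δ(8,3,7) = 1/5290740
Σ_t [1,3]: t=1:−1/7257600 t=2:+1/2073600 t=3:−1/7257600 = 1/4838400
(3j)²=252/20995 [(8 3 7; 0 0 0)], sign=-1
Σ_t [2,4]: t=2:+1/17418240 t=3:−1/43545600 t=4:+1/1916006400 = 67/1916006400
(3j)²=4489/352716 [(8 3 7; 3 1 -4)], sign=-1
⇒ 4πI² = 282807/1037153
I = (+1)√(282807/1037153/(4π)) = 0.14730542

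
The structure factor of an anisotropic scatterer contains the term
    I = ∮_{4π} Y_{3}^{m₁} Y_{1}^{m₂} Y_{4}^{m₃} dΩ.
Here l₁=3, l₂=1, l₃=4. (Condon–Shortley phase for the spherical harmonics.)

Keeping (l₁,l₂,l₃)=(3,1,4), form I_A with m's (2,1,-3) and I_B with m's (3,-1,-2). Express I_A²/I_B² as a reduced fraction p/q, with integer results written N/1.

21/1

Same 3,1,4: normalisation and zero-m 3j drop out of the ratio.
A: Δ: 0! 6! 2! / 9! → 1/252; sum: t=0:+1/240 = 1/240; 3j²(3 1 4; 2 1 -3) = Δ·Π!·Σ² = 1/12  (sign -1)
B: Δ: 0! 6! 2! / 9! → 1/252; sum: t=0:+1/1440 = 1/1440; 3j²(3 1 4; 3 -1 -2) = Δ·Π!·Σ² = 1/252  (sign +1)
I_A²/I_B² = (1/12)/(1/252) = 21/1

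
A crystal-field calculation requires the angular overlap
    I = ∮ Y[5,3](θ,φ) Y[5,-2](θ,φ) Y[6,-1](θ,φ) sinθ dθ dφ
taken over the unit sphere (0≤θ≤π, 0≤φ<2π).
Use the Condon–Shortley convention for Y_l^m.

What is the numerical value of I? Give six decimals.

0.016235

Rules hold: Σm=0, L=16 even, 0≤6≤10.
N = 11·11·13 = 1573
Δ = 4!·6!·6!/17! = 1/28588560
Racah Σ t=0..4: t=0:+1/345600 t=1:−1/13824 t=2:+1/5184 t=3:−1/13824 t=4:+1/345600 = 7/129600
⇒ 3j(5 5 6; 0 0 0)² = 80/7293, sgn +1
Racah Σ t=0..2: t=0:+1/41472 t=1:−1/34560 t=2:+1/345600 = -1/518400
⇒ 3j(5 5 6; 3 -2 -1)² = 7/36465, sgn +1
4πI² = N·(3j₀)²·(3jₘ)² = 112/33813
I = +1·√(0.00331234/4π) = 0.01623537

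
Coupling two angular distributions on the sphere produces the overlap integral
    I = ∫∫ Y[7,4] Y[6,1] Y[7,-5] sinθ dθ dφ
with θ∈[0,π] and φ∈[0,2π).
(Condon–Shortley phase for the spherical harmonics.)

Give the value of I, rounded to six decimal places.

0.117735

m-sum 0 ✓  L=20 even ✓  1≤7≤13 ✓
Π(2lᵢ+1) = 15×13×15 = 2925
triangle coeff Δ(7,6,7) = 1/2444321880
Σ_t [0,6]: t=0:+1/2612736000 t=1:−1/20736000 t=2:+1/1658880 t=3:−1/746496 t=4:+1/1658880 t=5:−1/20736000 t=6:+1/2612736000 = -1/4354560
(3j)²=1000/138567 [(7 6 7; 0 0 0)], sign=+1
Σ_t [1,3]: t=1:−1/124416000 t=2:+1/29030400 t=3:−1/69672960 = 1/82944000
(3j)²=693/83980 [(7 6 7; 4 1 -5)], sign=+1
⇒ 4πI² = 236250/1356277
I = (+1)√(236250/1356277/(4π)) = 0.11773532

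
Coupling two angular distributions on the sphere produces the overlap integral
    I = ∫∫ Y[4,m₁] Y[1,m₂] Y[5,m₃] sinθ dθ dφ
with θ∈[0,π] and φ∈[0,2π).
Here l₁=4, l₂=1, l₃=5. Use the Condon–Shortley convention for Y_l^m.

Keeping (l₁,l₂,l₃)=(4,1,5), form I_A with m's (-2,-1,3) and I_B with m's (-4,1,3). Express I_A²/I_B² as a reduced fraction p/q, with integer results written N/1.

Shared (l₁,l₂,l₃)=(4,1,5): N and (l;000)² cancel in I_A²/I_B².
A: Δ = 0!·8!·2!/11! = 1/495; Racah Σ t=0..0: t=0:+1/2880 = 1/2880; ⇒ 3j(4 1 5; -2 -1 3)² = 28/495, sgn +1
B: Δ = 0!·8!·2!/11! = 1/495; Racah Σ t=0..0: t=0:+1/80640 = 1/80640; ⇒ 3j(4 1 5; -4 1 3)² = 1/495, sgn +1
I_A²/I_B² = (28/495)/(1/495) = 28/1

28/1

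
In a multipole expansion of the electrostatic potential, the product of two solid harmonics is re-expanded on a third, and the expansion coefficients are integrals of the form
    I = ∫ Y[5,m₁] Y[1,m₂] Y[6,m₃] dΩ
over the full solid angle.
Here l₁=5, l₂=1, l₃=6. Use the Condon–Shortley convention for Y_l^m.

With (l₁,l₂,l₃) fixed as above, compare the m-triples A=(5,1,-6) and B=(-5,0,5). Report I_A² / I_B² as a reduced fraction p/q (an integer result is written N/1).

Same 5,1,6: normalisation and zero-m 3j drop out of the ratio.
A: Δ: 0! 10! 2! / 13! → 1/858; sum: t=0:+1/7257600 = 1/7257600; 3j²(5 1 6; 5 1 -6) = Δ·Π!·Σ² = 1/13  (sign +1)
B: Δ: 0! 10! 2! / 13! → 1/858; sum: t=0:+1/3628800 = 1/3628800; 3j²(5 1 6; -5 0 5) = Δ·Π!·Σ² = 1/78  (sign -1)
I_A²/I_B² = (1/13)/(1/78) = 6/1

6/1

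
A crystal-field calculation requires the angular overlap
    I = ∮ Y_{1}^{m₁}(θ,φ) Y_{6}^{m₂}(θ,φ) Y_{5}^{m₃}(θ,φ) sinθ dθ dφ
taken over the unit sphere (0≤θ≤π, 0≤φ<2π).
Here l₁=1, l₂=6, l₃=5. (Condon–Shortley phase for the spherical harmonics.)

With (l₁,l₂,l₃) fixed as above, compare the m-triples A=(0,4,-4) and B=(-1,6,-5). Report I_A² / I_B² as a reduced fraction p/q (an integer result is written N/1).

Shared (l₁,l₂,l₃)=(1,6,5): N and (l;000)² cancel in I_A²/I_B².
A: Δ = 2!·0!·10!/13! = 1/858; Racah Σ t=1..1: t=1:−1/362880 = -1/362880; ⇒ 3j(1 6 5; 0 4 -4)² = 10/429, sgn +1
B: Δ = 2!·0!·10!/13! = 1/858; Racah Σ t=2..2: t=2:+1/7257600 = 1/7257600; ⇒ 3j(1 6 5; -1 6 -5)² = 1/13, sgn +1
I_A²/I_B² = (10/429)/(1/13) = 10/33

10/33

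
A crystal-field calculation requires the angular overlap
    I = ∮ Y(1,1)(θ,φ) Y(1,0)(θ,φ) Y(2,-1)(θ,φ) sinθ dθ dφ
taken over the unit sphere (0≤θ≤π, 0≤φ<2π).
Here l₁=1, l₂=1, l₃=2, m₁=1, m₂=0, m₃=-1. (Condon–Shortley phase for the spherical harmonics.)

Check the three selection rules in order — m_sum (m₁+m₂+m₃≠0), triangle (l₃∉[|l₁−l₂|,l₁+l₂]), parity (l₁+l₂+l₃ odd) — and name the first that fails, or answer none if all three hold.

none

m₁+m₂+m₃ = 1 + 0 − 1 = 0  ✓
triangle: |1−1|=0 ≤ l₃=2 ≤ 1+1=2  ✓
parity: l₁+l₂+l₃ = 4 is even  ✓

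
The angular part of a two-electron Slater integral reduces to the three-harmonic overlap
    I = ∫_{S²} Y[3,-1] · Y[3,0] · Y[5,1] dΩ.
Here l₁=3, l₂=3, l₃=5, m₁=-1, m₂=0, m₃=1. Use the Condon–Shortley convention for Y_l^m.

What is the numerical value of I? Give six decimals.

L=11 odd ⇒ parity kills the (l;000) factor ⇒ I = 0

0.000000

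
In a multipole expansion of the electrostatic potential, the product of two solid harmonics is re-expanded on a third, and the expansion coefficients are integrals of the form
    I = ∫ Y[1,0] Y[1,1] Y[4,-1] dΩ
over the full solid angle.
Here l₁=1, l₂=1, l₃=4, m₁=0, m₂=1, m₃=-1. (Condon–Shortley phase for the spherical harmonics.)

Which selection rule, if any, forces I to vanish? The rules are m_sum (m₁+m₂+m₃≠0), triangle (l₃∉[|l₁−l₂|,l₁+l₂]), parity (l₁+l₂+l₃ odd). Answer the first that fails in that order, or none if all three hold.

Σmᵢ = 0  ✓
l₃∈[|l₁−l₂|,l₁+l₂]=[0,2], have l₃=4  ✗
Σlᵢ = 6 ⇒ even

triangle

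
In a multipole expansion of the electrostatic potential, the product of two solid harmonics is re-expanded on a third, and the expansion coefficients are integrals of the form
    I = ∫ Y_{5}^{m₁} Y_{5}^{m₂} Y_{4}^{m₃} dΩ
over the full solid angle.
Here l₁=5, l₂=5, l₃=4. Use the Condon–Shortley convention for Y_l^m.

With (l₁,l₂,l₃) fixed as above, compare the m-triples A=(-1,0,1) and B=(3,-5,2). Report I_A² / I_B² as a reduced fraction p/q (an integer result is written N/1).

1/12

Same 5,5,4: normalisation and zero-m 3j drop out of the ratio.
A: Δ: 6! 4! 4! / 15! → 1/3153150; sum: t=2:+1/6912 t=3:−1/864 t=4:+1/1152 t=5:−1/17280 = -7/34560; 3j²(5 5 4; -1 0 1) = Δ·Π!·Σ² = 1/429  (sign +1)
B: Δ: 6! 4! 4! / 15! → 1/3153150; sum: t=0:+1/69120 = 1/69120; 3j²(5 5 4; 3 -5 2) = Δ·Π!·Σ² = 4/143  (sign +1)
I_A²/I_B² = (1/429)/(4/143) = 1/12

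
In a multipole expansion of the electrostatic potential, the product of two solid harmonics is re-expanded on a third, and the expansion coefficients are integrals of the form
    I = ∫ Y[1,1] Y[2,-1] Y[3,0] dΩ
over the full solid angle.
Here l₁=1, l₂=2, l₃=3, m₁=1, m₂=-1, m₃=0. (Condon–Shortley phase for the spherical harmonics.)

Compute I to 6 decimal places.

Rules hold: Σm=0, L=6 even, 1≤3≤3.
N = 3·5·7 = 105
Δ = 0!·2!·4!/7! = 1/105
Racah Σ t=0..0: t=0:+1/4 = 1/4
⇒ 3j(1 2 3; 0 0 0)² = 3/35, sgn -1
Racah Σ t=0..0: t=0:+1/12 = 1/12
⇒ 3j(1 2 3; 1 -1 0)² = 1/35, sgn -1
4πI² = N·(3j₀)²·(3jₘ)² = 9/35
I = +1·√(0.257143/4π) = 0.14304817

0.143048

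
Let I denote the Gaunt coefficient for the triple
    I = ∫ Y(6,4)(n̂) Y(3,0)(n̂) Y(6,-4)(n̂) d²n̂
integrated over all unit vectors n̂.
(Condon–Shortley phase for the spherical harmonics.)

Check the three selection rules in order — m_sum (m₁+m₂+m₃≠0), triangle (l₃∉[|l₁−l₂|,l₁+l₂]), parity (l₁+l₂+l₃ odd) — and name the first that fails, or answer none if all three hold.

Σmᵢ = 0  ✓
l₃∈[|l₁−l₂|,l₁+l₂]=[3,9], have l₃=6  ✓
Σlᵢ = 15 ⇒ odd  ✗

parity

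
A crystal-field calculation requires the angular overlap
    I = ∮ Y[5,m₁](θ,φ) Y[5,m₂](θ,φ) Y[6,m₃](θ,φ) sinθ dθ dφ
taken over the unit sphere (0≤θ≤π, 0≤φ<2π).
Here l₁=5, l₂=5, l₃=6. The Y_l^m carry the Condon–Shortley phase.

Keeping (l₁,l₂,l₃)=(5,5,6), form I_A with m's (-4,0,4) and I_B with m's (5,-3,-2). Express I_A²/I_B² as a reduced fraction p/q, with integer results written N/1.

Same 5,5,6: normalisation and zero-m 3j drop out of the ratio.
A: Δ: 4! 6! 6! / 17! → 1/28588560; sum: t=3:−1/207360 t=4:+1/345600 = -1/518400; 3j²(5 5 6; -4 0 4) = Δ·Π!·Σ² = 12/2431  (sign -1)
B: Δ: 4! 6! 6! / 17! → 1/28588560; sum: t=0:+1/829440 = 1/829440; 3j²(5 5 6; 5 -3 -2) = Δ·Π!·Σ² = 35/2431  (sign +1)
I_A²/I_B² = (12/2431)/(35/2431) = 12/35

12/35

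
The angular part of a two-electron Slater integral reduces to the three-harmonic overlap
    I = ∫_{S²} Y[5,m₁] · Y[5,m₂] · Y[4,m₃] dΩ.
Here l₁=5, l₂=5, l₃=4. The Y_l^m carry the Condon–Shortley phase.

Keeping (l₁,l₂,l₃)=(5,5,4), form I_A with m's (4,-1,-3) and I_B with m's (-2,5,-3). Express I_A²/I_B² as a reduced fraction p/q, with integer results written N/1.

10/7

Same 5,5,4: normalisation and zero-m 3j drop out of the ratio.
A: Δ: 6! 4! 4! / 15! → 1/3153150; sum: t=0:+1/103680 t=1:−1/17280 = -1/20736; 3j²(5 5 4; 4 -1 -3) = Δ·Π!·Σ² = 10/429  (sign +1)
B: Δ: 6! 4! 4! / 15! → 1/3153150; sum: t=6:+1/103680 = 1/103680; 3j²(5 5 4; -2 5 -3) = Δ·Π!·Σ² = 7/429  (sign -1)
I_A²/I_B² = (10/429)/(7/429) = 10/7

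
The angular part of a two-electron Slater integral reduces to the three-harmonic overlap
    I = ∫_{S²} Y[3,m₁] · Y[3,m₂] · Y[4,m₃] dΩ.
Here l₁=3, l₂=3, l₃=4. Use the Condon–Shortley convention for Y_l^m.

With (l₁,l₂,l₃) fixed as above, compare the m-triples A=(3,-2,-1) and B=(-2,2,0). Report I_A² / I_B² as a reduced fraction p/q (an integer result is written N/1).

Shared (l₁,l₂,l₃)=(3,3,4): N and (l;000)² cancel in I_A²/I_B².
A: Δ = 2!·4!·4!/11! = 1/34650; Racah Σ t=0..0: t=0:+1/288 = 1/288; ⇒ 3j(3 3 4; 3 -2 -1)² = 5/231, sgn -1
B: Δ = 2!·4!·4!/11! = 1/34650; Racah Σ t=1..2: t=1:−1/576 t=2:+1/72 = 7/576; ⇒ 3j(3 3 4; -2 2 0)² = 7/198, sgn +1
I_A²/I_B² = (5/231)/(7/198) = 30/49

30/49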